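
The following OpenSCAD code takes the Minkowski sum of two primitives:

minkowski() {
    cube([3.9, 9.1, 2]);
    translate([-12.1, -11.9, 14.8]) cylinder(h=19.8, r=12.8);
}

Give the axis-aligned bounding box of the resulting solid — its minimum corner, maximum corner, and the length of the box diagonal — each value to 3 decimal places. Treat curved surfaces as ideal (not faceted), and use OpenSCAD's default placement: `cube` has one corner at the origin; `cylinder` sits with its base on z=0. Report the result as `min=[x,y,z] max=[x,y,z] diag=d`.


A = translate([-12.1, -11.9, 14.8]) cylinder(h=19.8, r=12.8) → bbox [-24.9,-24.7,14.8] .. [0.7,0.9,34.6]
B = cube([3.9, 9.1, 2]) → bbox [0,0,0] .. [3.9,9.1,2]
lo = A.lo+B.lo = [-24.9+0, -24.7+0, 14.8+0] = [-24.900,-24.700,14.800]
hi = A.hi+B.hi = [0.7+3.9, 0.9+9.1, 34.6+2] = [4.600,10.000,36.600]
diag = √(29.5²+34.7²+21.8²) = √2549.58 = 50.493

min=[-24.900,-24.700,14.800] max=[4.600,10.000,36.600] diag=50.493


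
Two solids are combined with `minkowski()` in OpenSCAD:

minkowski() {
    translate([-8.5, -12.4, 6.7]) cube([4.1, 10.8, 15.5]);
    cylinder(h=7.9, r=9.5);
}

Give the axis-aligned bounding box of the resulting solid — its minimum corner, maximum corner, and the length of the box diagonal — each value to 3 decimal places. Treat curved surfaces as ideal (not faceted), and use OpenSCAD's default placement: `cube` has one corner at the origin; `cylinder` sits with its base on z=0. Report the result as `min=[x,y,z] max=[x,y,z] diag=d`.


min=[-18.000,-21.900,6.700] max=[5.100,7.900,30.100] diag=44.376

A = translate([-8.5, -12.4, 6.7]) cube([4.1, 10.8, 15.5]) → bbox [-8.5,-12.4,6.7] .. [-4.4,-1.6,22.2]
B = cylinder(h=7.9, r=9.5) → bbox [-9.5,-9.5,0] .. [9.5,9.5,7.9]
lo = A.lo+B.lo = [-8.5-9.5, -12.4-9.5, 6.7+0] = [-18.000,-21.900,6.700]
hi = A.hi+B.hi = [-4.4+9.5, -1.6+9.5, 22.2+7.9] = [5.100,7.900,30.100]
diag = √(23.1²+29.8²+23.4²) = √1969.21 = 44.376


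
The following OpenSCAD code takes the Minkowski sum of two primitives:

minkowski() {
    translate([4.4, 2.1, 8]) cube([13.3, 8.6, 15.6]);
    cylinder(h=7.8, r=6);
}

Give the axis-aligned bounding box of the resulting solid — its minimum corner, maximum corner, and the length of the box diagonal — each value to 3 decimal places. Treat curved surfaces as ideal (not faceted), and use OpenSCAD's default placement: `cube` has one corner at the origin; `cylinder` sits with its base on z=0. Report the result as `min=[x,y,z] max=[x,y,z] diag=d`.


A = translate([4.4, 2.1, 8]) cube([13.3, 8.6, 15.6]) → bbox [4.4,2.1,8] .. [17.7,10.7,23.6]
B = cylinder(h=7.8, r=6) → bbox [-6,-6,0] .. [6,6,7.8]
lo = A.lo+B.lo = [4.4-6, 2.1-6, 8+0] = [-1.600,-3.900,8.000]
hi = A.hi+B.hi = [17.7+6, 10.7+6, 23.6+7.8] = [23.700,16.700,31.400]
diag = √(25.3²+20.6²+23.4²) = √1612.01 = 40.150

min=[-1.600,-3.900,8.000] max=[23.700,16.700,31.400] diag=40.150


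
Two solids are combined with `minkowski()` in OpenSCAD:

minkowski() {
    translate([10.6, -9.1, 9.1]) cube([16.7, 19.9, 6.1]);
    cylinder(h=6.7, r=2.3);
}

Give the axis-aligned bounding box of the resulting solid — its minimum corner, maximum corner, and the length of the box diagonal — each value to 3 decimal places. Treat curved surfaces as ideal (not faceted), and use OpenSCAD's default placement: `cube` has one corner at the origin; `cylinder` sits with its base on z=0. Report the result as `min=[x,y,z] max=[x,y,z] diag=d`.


min=[8.300,-11.400,9.100] max=[29.600,13.100,21.900] diag=34.897

A = translate([10.6, -9.1, 9.1]) cube([16.7, 19.9, 6.1]) → bbox [10.6,-9.1,9.1] .. [27.3,10.8,15.2]
B = cylinder(h=6.7, r=2.3) → bbox [-2.3,-2.3,0] .. [2.3,2.3,6.7]
lo = A.lo+B.lo = [10.6-2.3, -9.1-2.3, 9.1+0] = [8.300,-11.400,9.100]
hi = A.hi+B.hi = [27.3+2.3, 10.8+2.3, 15.2+6.7] = [29.600,13.100,21.900]
diag = √(21.3²+24.5²+12.8²) = √1217.78 = 34.897


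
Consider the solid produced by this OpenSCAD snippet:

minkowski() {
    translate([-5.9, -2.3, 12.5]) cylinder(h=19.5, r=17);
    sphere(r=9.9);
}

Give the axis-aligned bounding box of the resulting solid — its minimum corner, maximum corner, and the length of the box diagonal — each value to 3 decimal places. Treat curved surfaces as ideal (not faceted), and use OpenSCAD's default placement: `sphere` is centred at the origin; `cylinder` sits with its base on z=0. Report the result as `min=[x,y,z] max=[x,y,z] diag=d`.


A = translate([-5.9, -2.3, 12.5]) cylinder(h=19.5, r=17) → bbox [-22.9,-19.3,12.5] .. [11.1,14.7,32]
B = sphere(r=9.9) → bbox [-9.9,-9.9,-9.9] .. [9.9,9.9,9.9]
lo = A.lo+B.lo = [-22.9-9.9, -19.3-9.9, 12.5-9.9] = [-32.800,-29.200,2.600]
hi = A.hi+B.hi = [11.1+9.9, 14.7+9.9, 32+9.9] = [21.000,24.600,41.900]
diag = √(53.8²+53.8²+39.3²) = √7333.37 = 85.635

min=[-32.800,-29.200,2.600] max=[21.000,24.600,41.900] diag=85.635


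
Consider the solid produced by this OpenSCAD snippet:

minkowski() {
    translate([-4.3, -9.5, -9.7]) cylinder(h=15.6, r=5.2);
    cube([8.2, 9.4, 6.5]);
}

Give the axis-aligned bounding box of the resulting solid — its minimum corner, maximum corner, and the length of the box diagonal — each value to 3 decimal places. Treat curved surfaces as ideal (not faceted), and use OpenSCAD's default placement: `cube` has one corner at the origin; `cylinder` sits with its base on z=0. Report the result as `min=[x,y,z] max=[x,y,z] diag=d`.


A = translate([-4.3, -9.5, -9.7]) cylinder(h=15.6, r=5.2) → bbox [-9.5,-14.7,-9.7] .. [0.9,-4.3,5.9]
B = cube([8.2, 9.4, 6.5]) → bbox [0,0,0] .. [8.2,9.4,6.5]
lo = A.lo+B.lo = [-9.5+0, -14.7+0, -9.7+0] = [-9.500,-14.700,-9.700]
hi = A.hi+B.hi = [0.9+8.2, -4.3+9.4, 5.9+6.5] = [9.100,5.100,12.400]
diag = √(18.6²+19.8²+22.1²) = √1226.41 = 35.020

min=[-9.500,-14.700,-9.700] max=[9.100,5.100,12.400] diag=35.020


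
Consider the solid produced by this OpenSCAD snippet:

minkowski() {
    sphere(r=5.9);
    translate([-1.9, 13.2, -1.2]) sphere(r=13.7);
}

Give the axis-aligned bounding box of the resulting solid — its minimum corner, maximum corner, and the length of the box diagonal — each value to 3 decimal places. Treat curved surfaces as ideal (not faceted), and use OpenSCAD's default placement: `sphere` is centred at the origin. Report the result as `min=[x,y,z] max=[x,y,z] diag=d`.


A = translate([-1.9, 13.2, -1.2]) sphere(r=13.7) → bbox [-15.6,-0.5,-14.9] .. [11.8,26.9,12.5]
B = sphere(r=5.9) → bbox [-5.9,-5.9,-5.9] .. [5.9,5.9,5.9]
lo = A.lo+B.lo = [-15.6-5.9, -0.5-5.9, -14.9-5.9] = [-21.500,-6.400,-20.800]
hi = A.hi+B.hi = [11.8+5.9, 26.9+5.9, 12.5+5.9] = [17.700,32.800,18.400]
diag = √(39.2²+39.2²+39.2²) = √4609.92 = 67.896

min=[-21.500,-6.400,-20.800] max=[17.700,32.800,18.400] diag=67.896


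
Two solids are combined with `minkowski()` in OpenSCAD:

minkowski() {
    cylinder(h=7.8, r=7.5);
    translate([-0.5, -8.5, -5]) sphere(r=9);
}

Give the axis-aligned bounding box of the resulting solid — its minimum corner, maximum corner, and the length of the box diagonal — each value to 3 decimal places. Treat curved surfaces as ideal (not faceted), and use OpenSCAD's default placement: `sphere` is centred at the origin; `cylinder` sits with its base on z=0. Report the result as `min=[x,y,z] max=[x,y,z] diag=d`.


A = translate([-0.5, -8.5, -5]) sphere(r=9) → bbox [-9.5,-17.5,-14] .. [8.5,0.5,4]
B = cylinder(h=7.8, r=7.5) → bbox [-7.5,-7.5,0] .. [7.5,7.5,7.8]
lo = A.lo+B.lo = [-9.5-7.5, -17.5-7.5, -14+0] = [-17.000,-25.000,-14.000]
hi = A.hi+B.hi = [8.5+7.5, 0.5+7.5, 4+7.8] = [16.000,8.000,11.800]
diag = √(33²+33²+25.8²) = √2843.64 = 53.326

min=[-17.000,-25.000,-14.000] max=[16.000,8.000,11.800] diag=53.326


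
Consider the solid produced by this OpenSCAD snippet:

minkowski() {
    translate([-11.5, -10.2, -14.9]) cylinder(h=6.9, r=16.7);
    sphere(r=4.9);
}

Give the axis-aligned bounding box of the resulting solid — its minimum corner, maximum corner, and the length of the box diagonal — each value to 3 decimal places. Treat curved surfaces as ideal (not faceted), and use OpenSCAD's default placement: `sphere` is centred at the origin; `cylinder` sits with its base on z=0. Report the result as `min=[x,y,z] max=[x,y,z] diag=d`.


min=[-33.100,-31.800,-19.800] max=[10.100,11.400,-3.100] diag=63.335

A = translate([-11.5, -10.2, -14.9]) cylinder(h=6.9, r=16.7) → bbox [-28.2,-26.9,-14.9] .. [5.2,6.5,-8]
B = sphere(r=4.9) → bbox [-4.9,-4.9,-4.9] .. [4.9,4.9,4.9]
lo = A.lo+B.lo = [-28.2-4.9, -26.9-4.9, -14.9-4.9] = [-33.100,-31.800,-19.800]
hi = A.hi+B.hi = [5.2+4.9, 6.5+4.9, -8+4.9] = [10.100,11.400,-3.100]
diag = √(43.2²+43.2²+16.7²) = √4011.37 = 63.335


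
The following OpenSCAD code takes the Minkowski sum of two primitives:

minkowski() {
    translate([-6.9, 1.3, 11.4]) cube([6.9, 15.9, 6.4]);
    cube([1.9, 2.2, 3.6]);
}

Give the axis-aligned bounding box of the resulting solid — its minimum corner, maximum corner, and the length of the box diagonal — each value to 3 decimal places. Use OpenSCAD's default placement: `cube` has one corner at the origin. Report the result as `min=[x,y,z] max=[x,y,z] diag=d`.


min=[-6.900,1.300,11.400] max=[1.900,19.400,21.400] diag=22.473

A = translate([-6.9, 1.3, 11.4]) cube([6.9, 15.9, 6.4]) → bbox [-6.9,1.3,11.4] .. [0,17.2,17.8]
B = cube([1.9, 2.2, 3.6]) → bbox [0,0,0] .. [1.9,2.2,3.6]
lo = A.lo+B.lo = [-6.9+0, 1.3+0, 11.4+0] = [-6.900,1.300,11.400]
hi = A.hi+B.hi = [0+1.9, 17.2+2.2, 17.8+3.6] = [1.900,19.400,21.400]
diag = √(8.8²+18.1²+10²) = √505.05 = 22.473


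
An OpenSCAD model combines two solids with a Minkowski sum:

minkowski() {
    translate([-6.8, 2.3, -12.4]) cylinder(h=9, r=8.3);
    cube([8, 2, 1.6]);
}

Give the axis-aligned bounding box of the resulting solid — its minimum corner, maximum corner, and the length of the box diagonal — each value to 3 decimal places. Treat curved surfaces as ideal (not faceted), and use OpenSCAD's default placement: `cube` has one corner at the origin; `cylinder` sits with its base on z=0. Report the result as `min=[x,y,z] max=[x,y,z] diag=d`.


min=[-15.100,-6.000,-12.400] max=[9.500,12.600,-1.800] diag=32.611

A = translate([-6.8, 2.3, -12.4]) cylinder(h=9, r=8.3) → bbox [-15.1,-6,-12.4] .. [1.5,10.6,-3.4]
B = cube([8, 2, 1.6]) → bbox [0,0,0] .. [8,2,1.6]
lo = A.lo+B.lo = [-15.1+0, -6+0, -12.4+0] = [-15.100,-6.000,-12.400]
hi = A.hi+B.hi = [1.5+8, 10.6+2, -3.4+1.6] = [9.500,12.600,-1.800]
diag = √(24.6²+18.6²+10.6²) = √1063.48 = 32.611


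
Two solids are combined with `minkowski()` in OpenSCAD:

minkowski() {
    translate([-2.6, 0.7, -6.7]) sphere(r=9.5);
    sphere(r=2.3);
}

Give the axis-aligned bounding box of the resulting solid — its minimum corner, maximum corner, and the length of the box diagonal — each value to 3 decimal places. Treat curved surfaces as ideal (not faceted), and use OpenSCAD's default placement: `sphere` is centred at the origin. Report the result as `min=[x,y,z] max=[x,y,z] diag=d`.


min=[-14.400,-11.100,-18.500] max=[9.200,12.500,5.100] diag=40.876

A = translate([-2.6, 0.7, -6.7]) sphere(r=9.5) → bbox [-12.1,-8.8,-16.2] .. [6.9,10.2,2.8]
B = sphere(r=2.3) → bbox [-2.3,-2.3,-2.3] .. [2.3,2.3,2.3]
lo = A.lo+B.lo = [-12.1-2.3, -8.8-2.3, -16.2-2.3] = [-14.400,-11.100,-18.500]
hi = A.hi+B.hi = [6.9+2.3, 10.2+2.3, 2.8+2.3] = [9.200,12.500,5.100]
diag = √(23.6²+23.6²+23.6²) = √1670.88 = 40.876


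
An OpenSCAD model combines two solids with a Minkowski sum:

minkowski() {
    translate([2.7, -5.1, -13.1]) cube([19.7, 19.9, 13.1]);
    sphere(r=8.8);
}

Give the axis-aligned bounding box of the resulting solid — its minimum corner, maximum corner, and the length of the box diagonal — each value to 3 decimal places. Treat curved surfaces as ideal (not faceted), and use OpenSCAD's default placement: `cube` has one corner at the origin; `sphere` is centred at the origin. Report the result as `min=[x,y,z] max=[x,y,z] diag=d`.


min=[-6.100,-13.900,-21.900] max=[31.200,23.600,8.800] diag=61.156

A = translate([2.7, -5.1, -13.1]) cube([19.7, 19.9, 13.1]) → bbox [2.7,-5.1,-13.1] .. [22.4,14.8,0]
B = sphere(r=8.8) → bbox [-8.8,-8.8,-8.8] .. [8.8,8.8,8.8]
lo = A.lo+B.lo = [2.7-8.8, -5.1-8.8, -13.1-8.8] = [-6.100,-13.900,-21.900]
hi = A.hi+B.hi = [22.4+8.8, 14.8+8.8, 0+8.8] = [31.200,23.600,8.800]
diag = √(37.3²+37.5²+30.7²) = √3740.03 = 61.156


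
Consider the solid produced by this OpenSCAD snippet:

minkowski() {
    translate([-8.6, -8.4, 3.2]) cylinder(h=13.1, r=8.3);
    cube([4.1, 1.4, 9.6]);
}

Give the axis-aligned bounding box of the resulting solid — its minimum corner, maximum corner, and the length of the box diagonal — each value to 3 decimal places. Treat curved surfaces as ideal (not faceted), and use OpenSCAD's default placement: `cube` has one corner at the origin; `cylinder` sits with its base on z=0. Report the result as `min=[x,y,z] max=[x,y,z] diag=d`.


A = translate([-8.6, -8.4, 3.2]) cylinder(h=13.1, r=8.3) → bbox [-16.9,-16.7,3.2] .. [-0.3,-0.1,16.3]
B = cube([4.1, 1.4, 9.6]) → bbox [0,0,0] .. [4.1,1.4,9.6]
lo = A.lo+B.lo = [-16.9+0, -16.7+0, 3.2+0] = [-16.900,-16.700,3.200]
hi = A.hi+B.hi = [-0.3+4.1, -0.1+1.4, 16.3+9.6] = [3.800,1.300,25.900]
diag = √(20.7²+18²+22.7²) = √1267.78 = 35.606

min=[-16.900,-16.700,3.200] max=[3.800,1.300,25.900] diag=35.606


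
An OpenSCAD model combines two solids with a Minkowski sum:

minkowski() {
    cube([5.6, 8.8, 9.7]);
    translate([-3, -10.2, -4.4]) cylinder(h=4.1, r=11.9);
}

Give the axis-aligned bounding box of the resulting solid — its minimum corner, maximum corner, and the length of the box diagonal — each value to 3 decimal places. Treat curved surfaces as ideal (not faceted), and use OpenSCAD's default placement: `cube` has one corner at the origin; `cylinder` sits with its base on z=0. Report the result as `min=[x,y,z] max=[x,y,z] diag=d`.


min=[-14.900,-22.100,-4.400] max=[14.500,10.500,9.400] diag=46.017

A = translate([-3, -10.2, -4.4]) cylinder(h=4.1, r=11.9) → bbox [-14.9,-22.1,-4.4] .. [8.9,1.7,-0.3]
B = cube([5.6, 8.8, 9.7]) → bbox [0,0,0] .. [5.6,8.8,9.7]
lo = A.lo+B.lo = [-14.9+0, -22.1+0, -4.4+0] = [-14.900,-22.100,-4.400]
hi = A.hi+B.hi = [8.9+5.6, 1.7+8.8, -0.3+9.7] = [14.500,10.500,9.400]
diag = √(29.4²+32.6²+13.8²) = √2117.56 = 46.017


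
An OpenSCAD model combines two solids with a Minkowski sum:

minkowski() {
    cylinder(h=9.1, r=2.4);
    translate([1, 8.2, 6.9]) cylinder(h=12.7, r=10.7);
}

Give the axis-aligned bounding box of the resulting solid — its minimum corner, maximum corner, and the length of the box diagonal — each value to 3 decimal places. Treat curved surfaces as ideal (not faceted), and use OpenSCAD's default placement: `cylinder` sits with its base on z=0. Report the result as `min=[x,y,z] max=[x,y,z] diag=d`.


min=[-12.100,-4.900,6.900] max=[14.100,21.300,28.700] diag=42.990

A = translate([1, 8.2, 6.9]) cylinder(h=12.7, r=10.7) → bbox [-9.7,-2.5,6.9] .. [11.7,18.9,19.6]
B = cylinder(h=9.1, r=2.4) → bbox [-2.4,-2.4,0] .. [2.4,2.4,9.1]
lo = A.lo+B.lo = [-9.7-2.4, -2.5-2.4, 6.9+0] = [-12.100,-4.900,6.900]
hi = A.hi+B.hi = [11.7+2.4, 18.9+2.4, 19.6+9.1] = [14.100,21.300,28.700]
diag = √(26.2²+26.2²+21.8²) = √1848.12 = 42.990


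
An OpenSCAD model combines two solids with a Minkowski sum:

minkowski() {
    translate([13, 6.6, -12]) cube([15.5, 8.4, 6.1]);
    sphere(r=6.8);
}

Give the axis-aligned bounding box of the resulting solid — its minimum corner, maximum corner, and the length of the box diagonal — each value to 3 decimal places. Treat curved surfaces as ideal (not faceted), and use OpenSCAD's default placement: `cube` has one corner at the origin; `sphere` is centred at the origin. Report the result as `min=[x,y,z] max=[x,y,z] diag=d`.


min=[6.200,-0.200,-18.800] max=[35.300,21.800,0.900] diag=41.460

A = translate([13, 6.6, -12]) cube([15.5, 8.4, 6.1]) → bbox [13,6.6,-12] .. [28.5,15,-5.9]
B = sphere(r=6.8) → bbox [-6.8,-6.8,-6.8] .. [6.8,6.8,6.8]
lo = A.lo+B.lo = [13-6.8, 6.6-6.8, -12-6.8] = [6.200,-0.200,-18.800]
hi = A.hi+B.hi = [28.5+6.8, 15+6.8, -5.9+6.8] = [35.300,21.800,0.900]
diag = √(29.1²+22²+19.7²) = √1718.9 = 41.460


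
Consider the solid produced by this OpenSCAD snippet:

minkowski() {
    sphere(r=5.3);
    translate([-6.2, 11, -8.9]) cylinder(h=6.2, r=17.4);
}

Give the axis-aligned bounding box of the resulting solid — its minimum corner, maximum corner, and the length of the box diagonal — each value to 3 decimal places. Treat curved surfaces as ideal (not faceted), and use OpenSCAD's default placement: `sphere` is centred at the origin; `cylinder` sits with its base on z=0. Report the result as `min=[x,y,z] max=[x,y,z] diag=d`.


min=[-28.900,-11.700,-14.200] max=[16.500,33.700,2.600] diag=66.367

A = translate([-6.2, 11, -8.9]) cylinder(h=6.2, r=17.4) → bbox [-23.6,-6.4,-8.9] .. [11.2,28.4,-2.7]
B = sphere(r=5.3) → bbox [-5.3,-5.3,-5.3] .. [5.3,5.3,5.3]
lo = A.lo+B.lo = [-23.6-5.3, -6.4-5.3, -8.9-5.3] = [-28.900,-11.700,-14.200]
hi = A.hi+B.hi = [11.2+5.3, 28.4+5.3, -2.7+5.3] = [16.500,33.700,2.600]
diag = √(45.4²+45.4²+16.8²) = √4404.56 = 66.367


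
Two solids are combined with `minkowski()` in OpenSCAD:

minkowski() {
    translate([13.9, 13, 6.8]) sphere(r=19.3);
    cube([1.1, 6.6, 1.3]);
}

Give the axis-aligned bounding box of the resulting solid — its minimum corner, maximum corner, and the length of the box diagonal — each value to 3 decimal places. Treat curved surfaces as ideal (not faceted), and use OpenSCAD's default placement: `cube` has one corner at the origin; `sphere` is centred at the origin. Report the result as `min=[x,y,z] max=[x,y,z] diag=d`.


min=[-5.400,-6.300,-12.500] max=[34.300,38.900,27.400] diag=72.188

A = translate([13.9, 13, 6.8]) sphere(r=19.3) → bbox [-5.4,-6.3,-12.5] .. [33.2,32.3,26.1]
B = cube([1.1, 6.6, 1.3]) → bbox [0,0,0] .. [1.1,6.6,1.3]
lo = A.lo+B.lo = [-5.4+0, -6.3+0, -12.5+0] = [-5.400,-6.300,-12.500]
hi = A.hi+B.hi = [33.2+1.1, 32.3+6.6, 26.1+1.3] = [34.300,38.900,27.400]
diag = √(39.7²+45.2²+39.9²) = √5211.14 = 72.188


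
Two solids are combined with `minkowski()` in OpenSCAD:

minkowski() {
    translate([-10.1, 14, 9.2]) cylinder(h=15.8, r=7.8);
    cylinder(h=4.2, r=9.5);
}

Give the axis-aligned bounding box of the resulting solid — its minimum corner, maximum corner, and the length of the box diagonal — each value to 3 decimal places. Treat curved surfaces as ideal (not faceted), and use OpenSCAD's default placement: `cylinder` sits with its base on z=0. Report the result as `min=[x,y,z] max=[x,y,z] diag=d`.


A = translate([-10.1, 14, 9.2]) cylinder(h=15.8, r=7.8) → bbox [-17.9,6.2,9.2] .. [-2.3,21.8,25]
B = cylinder(h=4.2, r=9.5) → bbox [-9.5,-9.5,0] .. [9.5,9.5,4.2]
lo = A.lo+B.lo = [-17.9-9.5, 6.2-9.5, 9.2+0] = [-27.400,-3.300,9.200]
hi = A.hi+B.hi = [-2.3+9.5, 21.8+9.5, 25+4.2] = [7.200,31.300,29.200]
diag = √(34.6²+34.6²+20²) = √2794.32 = 52.861

min=[-27.400,-3.300,9.200] max=[7.200,31.300,29.200] diag=52.861


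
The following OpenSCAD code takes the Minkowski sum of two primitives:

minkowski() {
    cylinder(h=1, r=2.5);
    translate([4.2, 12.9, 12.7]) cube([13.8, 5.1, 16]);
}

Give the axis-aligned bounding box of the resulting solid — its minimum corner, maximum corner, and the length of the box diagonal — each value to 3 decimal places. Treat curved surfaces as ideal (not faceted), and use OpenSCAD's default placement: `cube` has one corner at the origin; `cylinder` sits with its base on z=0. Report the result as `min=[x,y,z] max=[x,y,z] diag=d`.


min=[1.700,10.400,12.700] max=[20.500,20.500,29.700] diag=27.285

A = translate([4.2, 12.9, 12.7]) cube([13.8, 5.1, 16]) → bbox [4.2,12.9,12.7] .. [18,18,28.7]
B = cylinder(h=1, r=2.5) → bbox [-2.5,-2.5,0] .. [2.5,2.5,1]
lo = A.lo+B.lo = [4.2-2.5, 12.9-2.5, 12.7+0] = [1.700,10.400,12.700]
hi = A.hi+B.hi = [18+2.5, 18+2.5, 28.7+1] = [20.500,20.500,29.700]
diag = √(18.8²+10.1²+17²) = √744.45 = 27.285


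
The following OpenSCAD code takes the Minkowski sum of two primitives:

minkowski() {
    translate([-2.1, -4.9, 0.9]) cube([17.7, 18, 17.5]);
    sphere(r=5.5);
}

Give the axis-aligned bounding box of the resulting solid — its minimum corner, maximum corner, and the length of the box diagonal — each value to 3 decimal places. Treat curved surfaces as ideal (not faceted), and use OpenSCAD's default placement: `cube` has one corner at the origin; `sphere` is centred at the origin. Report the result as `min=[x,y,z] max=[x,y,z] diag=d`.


A = translate([-2.1, -4.9, 0.9]) cube([17.7, 18, 17.5]) → bbox [-2.1,-4.9,0.9] .. [15.6,13.1,18.4]
B = sphere(r=5.5) → bbox [-5.5,-5.5,-5.5] .. [5.5,5.5,5.5]
lo = A.lo+B.lo = [-2.1-5.5, -4.9-5.5, 0.9-5.5] = [-7.600,-10.400,-4.600]
hi = A.hi+B.hi = [15.6+5.5, 13.1+5.5, 18.4+5.5] = [21.100,18.600,23.900]
diag = √(28.7²+29²+28.5²) = √2476.94 = 49.769

min=[-7.600,-10.400,-4.600] max=[21.100,18.600,23.900] diag=49.769


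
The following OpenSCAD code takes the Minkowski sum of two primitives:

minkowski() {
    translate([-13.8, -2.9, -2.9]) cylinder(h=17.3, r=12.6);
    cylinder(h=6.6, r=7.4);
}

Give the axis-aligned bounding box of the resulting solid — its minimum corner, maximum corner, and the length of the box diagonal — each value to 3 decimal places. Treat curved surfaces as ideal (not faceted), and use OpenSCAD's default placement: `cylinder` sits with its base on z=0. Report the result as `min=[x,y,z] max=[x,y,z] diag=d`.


A = translate([-13.8, -2.9, -2.9]) cylinder(h=17.3, r=12.6) → bbox [-26.4,-15.5,-2.9] .. [-1.2,9.7,14.4]
B = cylinder(h=6.6, r=7.4) → bbox [-7.4,-7.4,0] .. [7.4,7.4,6.6]
lo = A.lo+B.lo = [-26.4-7.4, -15.5-7.4, -2.9+0] = [-33.800,-22.900,-2.900]
hi = A.hi+B.hi = [-1.2+7.4, 9.7+7.4, 14.4+6.6] = [6.200,17.100,21.000]
diag = √(40²+40²+23.9²) = √3771.21 = 61.410

min=[-33.800,-22.900,-2.900] max=[6.200,17.100,21.000] diag=61.410


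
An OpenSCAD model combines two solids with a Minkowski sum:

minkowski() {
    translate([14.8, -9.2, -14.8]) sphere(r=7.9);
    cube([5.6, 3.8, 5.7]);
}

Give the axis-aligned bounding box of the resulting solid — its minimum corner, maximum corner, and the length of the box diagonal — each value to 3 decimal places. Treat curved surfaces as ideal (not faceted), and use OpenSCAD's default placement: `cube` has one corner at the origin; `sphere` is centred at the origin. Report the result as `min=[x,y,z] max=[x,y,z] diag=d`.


A = translate([14.8, -9.2, -14.8]) sphere(r=7.9) → bbox [6.9,-17.1,-22.7] .. [22.7,-1.3,-6.9]
B = cube([5.6, 3.8, 5.7]) → bbox [0,0,0] .. [5.6,3.8,5.7]
lo = A.lo+B.lo = [6.9+0, -17.1+0, -22.7+0] = [6.900,-17.100,-22.700]
hi = A.hi+B.hi = [22.7+5.6, -1.3+3.8, -6.9+5.7] = [28.300,2.500,-1.200]
diag = √(21.4²+19.6²+21.5²) = √1304.37 = 36.116

min=[6.900,-17.100,-22.700] max=[28.300,2.500,-1.200] diag=36.116


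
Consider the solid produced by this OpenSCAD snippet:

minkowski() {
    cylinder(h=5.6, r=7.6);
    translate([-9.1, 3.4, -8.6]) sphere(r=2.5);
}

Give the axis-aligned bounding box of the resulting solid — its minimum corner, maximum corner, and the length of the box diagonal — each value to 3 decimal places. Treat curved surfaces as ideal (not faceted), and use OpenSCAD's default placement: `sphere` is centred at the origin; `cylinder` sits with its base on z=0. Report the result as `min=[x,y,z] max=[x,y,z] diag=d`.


min=[-19.200,-6.700,-11.100] max=[1.000,13.500,-0.500] diag=30.470

A = translate([-9.1, 3.4, -8.6]) sphere(r=2.5) → bbox [-11.6,0.9,-11.1] .. [-6.6,5.9,-6.1]
B = cylinder(h=5.6, r=7.6) → bbox [-7.6,-7.6,0] .. [7.6,7.6,5.6]
lo = A.lo+B.lo = [-11.6-7.6, 0.9-7.6, -11.1+0] = [-19.200,-6.700,-11.100]
hi = A.hi+B.hi = [-6.6+7.6, 5.9+7.6, -6.1+5.6] = [1.000,13.500,-0.500]
diag = √(20.2²+20.2²+10.6²) = √928.44 = 30.470


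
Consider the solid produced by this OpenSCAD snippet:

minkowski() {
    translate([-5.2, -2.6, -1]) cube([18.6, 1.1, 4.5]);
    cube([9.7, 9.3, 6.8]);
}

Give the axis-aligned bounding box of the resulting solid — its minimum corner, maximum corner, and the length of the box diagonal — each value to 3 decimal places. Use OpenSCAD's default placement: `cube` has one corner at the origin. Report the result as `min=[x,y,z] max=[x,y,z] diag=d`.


A = translate([-5.2, -2.6, -1]) cube([18.6, 1.1, 4.5]) → bbox [-5.2,-2.6,-1] .. [13.4,-1.5,3.5]
B = cube([9.7, 9.3, 6.8]) → bbox [0,0,0] .. [9.7,9.3,6.8]
lo = A.lo+B.lo = [-5.2+0, -2.6+0, -1+0] = [-5.200,-2.600,-1.000]
hi = A.hi+B.hi = [13.4+9.7, -1.5+9.3, 3.5+6.8] = [23.100,7.800,10.300]
diag = √(28.3²+10.4²+11.3²) = √1036.74 = 32.198

min=[-5.200,-2.600,-1.000] max=[23.100,7.800,10.300] diag=32.198


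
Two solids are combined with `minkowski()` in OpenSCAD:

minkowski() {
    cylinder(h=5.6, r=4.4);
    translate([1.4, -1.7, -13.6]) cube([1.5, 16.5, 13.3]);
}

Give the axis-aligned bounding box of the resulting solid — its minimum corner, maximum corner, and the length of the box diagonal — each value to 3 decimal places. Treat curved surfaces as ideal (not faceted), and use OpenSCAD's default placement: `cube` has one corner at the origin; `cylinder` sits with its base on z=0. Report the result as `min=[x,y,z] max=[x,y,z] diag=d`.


min=[-3.000,-6.100,-13.600] max=[7.300,19.200,5.300] diag=33.217

A = translate([1.4, -1.7, -13.6]) cube([1.5, 16.5, 13.3]) → bbox [1.4,-1.7,-13.6] .. [2.9,14.8,-0.3]
B = cylinder(h=5.6, r=4.4) → bbox [-4.4,-4.4,0] .. [4.4,4.4,5.6]
lo = A.lo+B.lo = [1.4-4.4, -1.7-4.4, -13.6+0] = [-3.000,-6.100,-13.600]
hi = A.hi+B.hi = [2.9+4.4, 14.8+4.4, -0.3+5.6] = [7.300,19.200,5.300]
diag = √(10.3²+25.3²+18.9²) = √1103.39 = 33.217


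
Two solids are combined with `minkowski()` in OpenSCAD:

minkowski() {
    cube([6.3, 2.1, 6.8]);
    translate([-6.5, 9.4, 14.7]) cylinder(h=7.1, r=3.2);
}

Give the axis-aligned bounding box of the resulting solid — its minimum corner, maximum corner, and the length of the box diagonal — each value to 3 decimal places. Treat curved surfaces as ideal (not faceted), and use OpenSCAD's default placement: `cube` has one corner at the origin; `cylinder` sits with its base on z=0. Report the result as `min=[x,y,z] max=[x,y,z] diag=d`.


min=[-9.700,6.200,14.700] max=[3.000,14.700,28.600] diag=20.658

A = translate([-6.5, 9.4, 14.7]) cylinder(h=7.1, r=3.2) → bbox [-9.7,6.2,14.7] .. [-3.3,12.6,21.8]
B = cube([6.3, 2.1, 6.8]) → bbox [0,0,0] .. [6.3,2.1,6.8]
lo = A.lo+B.lo = [-9.7+0, 6.2+0, 14.7+0] = [-9.700,6.200,14.700]
hi = A.hi+B.hi = [-3.3+6.3, 12.6+2.1, 21.8+6.8] = [3.000,14.700,28.600]
diag = √(12.7²+8.5²+13.9²) = √426.75 = 20.658


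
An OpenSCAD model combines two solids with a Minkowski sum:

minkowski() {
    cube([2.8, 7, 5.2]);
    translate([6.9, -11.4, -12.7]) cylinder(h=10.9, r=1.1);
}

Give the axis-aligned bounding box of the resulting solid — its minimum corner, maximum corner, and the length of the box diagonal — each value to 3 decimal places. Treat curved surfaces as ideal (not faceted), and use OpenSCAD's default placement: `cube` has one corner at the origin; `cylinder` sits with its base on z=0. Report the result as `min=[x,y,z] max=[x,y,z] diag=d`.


min=[5.800,-12.500,-12.700] max=[10.800,-3.300,3.400] diag=19.205

A = translate([6.9, -11.4, -12.7]) cylinder(h=10.9, r=1.1) → bbox [5.8,-12.5,-12.7] .. [8,-10.3,-1.8]
B = cube([2.8, 7, 5.2]) → bbox [0,0,0] .. [2.8,7,5.2]
lo = A.lo+B.lo = [5.8+0, -12.5+0, -12.7+0] = [5.800,-12.500,-12.700]
hi = A.hi+B.hi = [8+2.8, -10.3+7, -1.8+5.2] = [10.800,-3.300,3.400]
diag = √(5²+9.2²+16.1²) = √368.85 = 19.205


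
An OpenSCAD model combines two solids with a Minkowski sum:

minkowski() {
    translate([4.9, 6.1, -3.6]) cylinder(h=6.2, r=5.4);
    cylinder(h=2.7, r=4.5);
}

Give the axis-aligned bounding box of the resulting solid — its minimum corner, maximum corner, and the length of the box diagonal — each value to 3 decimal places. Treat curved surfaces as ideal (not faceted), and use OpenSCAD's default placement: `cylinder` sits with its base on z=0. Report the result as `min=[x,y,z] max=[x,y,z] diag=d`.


min=[-5.000,-3.800,-3.600] max=[14.800,16.000,5.300] diag=29.382

A = translate([4.9, 6.1, -3.6]) cylinder(h=6.2, r=5.4) → bbox [-0.5,0.7,-3.6] .. [10.3,11.5,2.6]
B = cylinder(h=2.7, r=4.5) → bbox [-4.5,-4.5,0] .. [4.5,4.5,2.7]
lo = A.lo+B.lo = [-0.5-4.5, 0.7-4.5, -3.6+0] = [-5.000,-3.800,-3.600]
hi = A.hi+B.hi = [10.3+4.5, 11.5+4.5, 2.6+2.7] = [14.800,16.000,5.300]
diag = √(19.8²+19.8²+8.9²) = √863.29 = 29.382


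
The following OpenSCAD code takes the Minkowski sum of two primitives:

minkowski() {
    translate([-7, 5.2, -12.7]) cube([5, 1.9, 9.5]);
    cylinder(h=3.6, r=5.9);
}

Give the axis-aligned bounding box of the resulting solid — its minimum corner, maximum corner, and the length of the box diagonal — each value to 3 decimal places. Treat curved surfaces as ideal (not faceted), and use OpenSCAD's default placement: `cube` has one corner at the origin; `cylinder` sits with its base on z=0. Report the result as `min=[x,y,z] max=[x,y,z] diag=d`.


min=[-12.900,-0.700,-12.700] max=[3.900,13.000,0.400] diag=25.329

A = translate([-7, 5.2, -12.7]) cube([5, 1.9, 9.5]) → bbox [-7,5.2,-12.7] .. [-2,7.1,-3.2]
B = cylinder(h=3.6, r=5.9) → bbox [-5.9,-5.9,0] .. [5.9,5.9,3.6]
lo = A.lo+B.lo = [-7-5.9, 5.2-5.9, -12.7+0] = [-12.900,-0.700,-12.700]
hi = A.hi+B.hi = [-2+5.9, 7.1+5.9, -3.2+3.6] = [3.900,13.000,0.400]
diag = √(16.8²+13.7²+13.1²) = √641.54 = 25.329


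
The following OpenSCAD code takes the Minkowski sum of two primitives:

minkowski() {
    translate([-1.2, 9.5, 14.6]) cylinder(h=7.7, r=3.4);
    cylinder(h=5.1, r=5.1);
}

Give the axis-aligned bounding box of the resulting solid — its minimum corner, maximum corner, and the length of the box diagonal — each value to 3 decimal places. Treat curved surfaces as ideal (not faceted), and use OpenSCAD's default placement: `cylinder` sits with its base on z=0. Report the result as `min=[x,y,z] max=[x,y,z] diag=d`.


min=[-9.700,1.000,14.600] max=[7.300,18.000,27.400] diag=27.237

A = translate([-1.2, 9.5, 14.6]) cylinder(h=7.7, r=3.4) → bbox [-4.6,6.1,14.6] .. [2.2,12.9,22.3]
B = cylinder(h=5.1, r=5.1) → bbox [-5.1,-5.1,0] .. [5.1,5.1,5.1]
lo = A.lo+B.lo = [-4.6-5.1, 6.1-5.1, 14.6+0] = [-9.700,1.000,14.600]
hi = A.hi+B.hi = [2.2+5.1, 12.9+5.1, 22.3+5.1] = [7.300,18.000,27.400]
diag = √(17²+17²+12.8²) = √741.84 = 27.237


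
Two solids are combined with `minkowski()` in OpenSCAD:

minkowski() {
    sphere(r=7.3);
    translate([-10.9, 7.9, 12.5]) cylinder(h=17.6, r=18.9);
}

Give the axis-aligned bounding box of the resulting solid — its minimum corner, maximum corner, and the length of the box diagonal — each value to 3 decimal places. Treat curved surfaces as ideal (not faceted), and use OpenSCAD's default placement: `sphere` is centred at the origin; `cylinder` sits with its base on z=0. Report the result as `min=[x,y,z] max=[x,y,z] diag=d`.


A = translate([-10.9, 7.9, 12.5]) cylinder(h=17.6, r=18.9) → bbox [-29.8,-11,12.5] .. [8,26.8,30.1]
B = sphere(r=7.3) → bbox [-7.3,-7.3,-7.3] .. [7.3,7.3,7.3]
lo = A.lo+B.lo = [-29.8-7.3, -11-7.3, 12.5-7.3] = [-37.100,-18.300,5.200]
hi = A.hi+B.hi = [8+7.3, 26.8+7.3, 30.1+7.3] = [15.300,34.100,37.400]
diag = √(52.4²+52.4²+32.2²) = √6528.36 = 80.798

min=[-37.100,-18.300,5.200] max=[15.300,34.100,37.400] diag=80.798


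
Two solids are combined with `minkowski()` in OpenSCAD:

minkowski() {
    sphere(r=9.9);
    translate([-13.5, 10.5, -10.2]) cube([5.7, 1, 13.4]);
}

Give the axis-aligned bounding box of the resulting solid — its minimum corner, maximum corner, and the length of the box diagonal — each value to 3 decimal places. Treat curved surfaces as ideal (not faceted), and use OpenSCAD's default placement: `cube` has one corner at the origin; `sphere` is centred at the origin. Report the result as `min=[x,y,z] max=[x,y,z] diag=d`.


min=[-23.400,0.600,-20.100] max=[2.100,21.400,13.100] diag=46.745

A = translate([-13.5, 10.5, -10.2]) cube([5.7, 1, 13.4]) → bbox [-13.5,10.5,-10.2] .. [-7.8,11.5,3.2]
B = sphere(r=9.9) → bbox [-9.9,-9.9,-9.9] .. [9.9,9.9,9.9]
lo = A.lo+B.lo = [-13.5-9.9, 10.5-9.9, -10.2-9.9] = [-23.400,0.600,-20.100]
hi = A.hi+B.hi = [-7.8+9.9, 11.5+9.9, 3.2+9.9] = [2.100,21.400,13.100]
diag = √(25.5²+20.8²+33.2²) = √2185.13 = 46.745


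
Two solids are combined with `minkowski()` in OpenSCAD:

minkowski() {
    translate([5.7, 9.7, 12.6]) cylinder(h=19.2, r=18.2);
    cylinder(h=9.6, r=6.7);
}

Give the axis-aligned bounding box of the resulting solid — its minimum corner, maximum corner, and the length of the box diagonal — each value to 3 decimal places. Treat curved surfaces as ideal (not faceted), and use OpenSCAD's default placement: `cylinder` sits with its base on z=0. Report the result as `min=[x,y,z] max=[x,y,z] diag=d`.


A = translate([5.7, 9.7, 12.6]) cylinder(h=19.2, r=18.2) → bbox [-12.5,-8.5,12.6] .. [23.9,27.9,31.8]
B = cylinder(h=9.6, r=6.7) → bbox [-6.7,-6.7,0] .. [6.7,6.7,9.6]
lo = A.lo+B.lo = [-12.5-6.7, -8.5-6.7, 12.6+0] = [-19.200,-15.200,12.600]
hi = A.hi+B.hi = [23.9+6.7, 27.9+6.7, 31.8+9.6] = [30.600,34.600,41.400]
diag = √(49.8²+49.8²+28.8²) = √5789.52 = 76.089

min=[-19.200,-15.200,12.600] max=[30.600,34.600,41.400] diag=76.089


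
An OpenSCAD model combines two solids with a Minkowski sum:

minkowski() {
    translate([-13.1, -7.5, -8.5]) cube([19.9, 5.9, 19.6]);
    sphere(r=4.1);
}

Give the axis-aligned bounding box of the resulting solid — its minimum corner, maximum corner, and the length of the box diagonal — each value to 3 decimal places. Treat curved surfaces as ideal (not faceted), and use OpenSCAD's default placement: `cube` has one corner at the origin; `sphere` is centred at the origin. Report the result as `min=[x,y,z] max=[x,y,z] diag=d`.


A = translate([-13.1, -7.5, -8.5]) cube([19.9, 5.9, 19.6]) → bbox [-13.1,-7.5,-8.5] .. [6.8,-1.6,11.1]
B = sphere(r=4.1) → bbox [-4.1,-4.1,-4.1] .. [4.1,4.1,4.1]
lo = A.lo+B.lo = [-13.1-4.1, -7.5-4.1, -8.5-4.1] = [-17.200,-11.600,-12.600]
hi = A.hi+B.hi = [6.8+4.1, -1.6+4.1, 11.1+4.1] = [10.900,2.500,15.200]
diag = √(28.1²+14.1²+27.8²) = √1761.26 = 41.967

min=[-17.200,-11.600,-12.600] max=[10.900,2.500,15.200] diag=41.967


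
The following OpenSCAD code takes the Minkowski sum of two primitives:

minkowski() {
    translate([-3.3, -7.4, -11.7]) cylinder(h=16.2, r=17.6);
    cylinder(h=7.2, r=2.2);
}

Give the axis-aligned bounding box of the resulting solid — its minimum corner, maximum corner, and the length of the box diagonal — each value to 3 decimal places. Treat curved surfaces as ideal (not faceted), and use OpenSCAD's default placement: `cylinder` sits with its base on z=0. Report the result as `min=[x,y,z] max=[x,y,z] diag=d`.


A = translate([-3.3, -7.4, -11.7]) cylinder(h=16.2, r=17.6) → bbox [-20.9,-25,-11.7] .. [14.3,10.2,4.5]
B = cylinder(h=7.2, r=2.2) → bbox [-2.2,-2.2,0] .. [2.2,2.2,7.2]
lo = A.lo+B.lo = [-20.9-2.2, -25-2.2, -11.7+0] = [-23.100,-27.200,-11.700]
hi = A.hi+B.hi = [14.3+2.2, 10.2+2.2, 4.5+7.2] = [16.500,12.400,11.700]
diag = √(39.6²+39.6²+23.4²) = √3683.88 = 60.695

min=[-23.100,-27.200,-11.700] max=[16.500,12.400,11.700] diag=60.695


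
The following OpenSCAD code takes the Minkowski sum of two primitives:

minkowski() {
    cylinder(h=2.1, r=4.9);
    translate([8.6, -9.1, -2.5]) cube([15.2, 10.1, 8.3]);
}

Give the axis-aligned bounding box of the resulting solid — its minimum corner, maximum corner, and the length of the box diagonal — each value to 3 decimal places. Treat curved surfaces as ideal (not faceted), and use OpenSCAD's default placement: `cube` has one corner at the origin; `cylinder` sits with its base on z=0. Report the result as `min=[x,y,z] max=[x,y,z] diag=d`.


A = translate([8.6, -9.1, -2.5]) cube([15.2, 10.1, 8.3]) → bbox [8.6,-9.1,-2.5] .. [23.8,1,5.8]
B = cylinder(h=2.1, r=4.9) → bbox [-4.9,-4.9,0] .. [4.9,4.9,2.1]
lo = A.lo+B.lo = [8.6-4.9, -9.1-4.9, -2.5+0] = [3.700,-14.000,-2.500]
hi = A.hi+B.hi = [23.8+4.9, 1+4.9, 5.8+2.1] = [28.700,5.900,7.900]
diag = √(25²+19.9²+10.4²) = √1129.17 = 33.603

min=[3.700,-14.000,-2.500] max=[28.700,5.900,7.900] diag=33.603


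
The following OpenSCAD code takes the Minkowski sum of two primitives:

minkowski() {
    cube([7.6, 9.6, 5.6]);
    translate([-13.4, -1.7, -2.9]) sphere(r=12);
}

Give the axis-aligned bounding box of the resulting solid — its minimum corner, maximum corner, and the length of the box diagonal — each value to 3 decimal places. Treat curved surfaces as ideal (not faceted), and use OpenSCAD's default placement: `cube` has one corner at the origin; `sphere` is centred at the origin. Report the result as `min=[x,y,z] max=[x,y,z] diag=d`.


A = translate([-13.4, -1.7, -2.9]) sphere(r=12) → bbox [-25.4,-13.7,-14.9] .. [-1.4,10.3,9.1]
B = cube([7.6, 9.6, 5.6]) → bbox [0,0,0] .. [7.6,9.6,5.6]
lo = A.lo+B.lo = [-25.4+0, -13.7+0, -14.9+0] = [-25.400,-13.700,-14.900]
hi = A.hi+B.hi = [-1.4+7.6, 10.3+9.6, 9.1+5.6] = [6.200,19.900,14.700]
diag = √(31.6²+33.6²+29.6²) = √3003.68 = 54.806

min=[-25.400,-13.700,-14.900] max=[6.200,19.900,14.700] diag=54.806


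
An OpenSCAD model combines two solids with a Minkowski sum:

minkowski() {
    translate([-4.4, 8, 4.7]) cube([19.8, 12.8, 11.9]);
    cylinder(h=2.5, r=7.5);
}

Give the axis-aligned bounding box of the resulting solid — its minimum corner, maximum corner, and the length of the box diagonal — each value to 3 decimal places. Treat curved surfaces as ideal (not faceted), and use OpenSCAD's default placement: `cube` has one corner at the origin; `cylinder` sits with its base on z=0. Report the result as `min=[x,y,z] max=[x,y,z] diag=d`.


min=[-11.900,0.500,4.700] max=[22.900,28.300,19.100] diag=46.811

A = translate([-4.4, 8, 4.7]) cube([19.8, 12.8, 11.9]) → bbox [-4.4,8,4.7] .. [15.4,20.8,16.6]
B = cylinder(h=2.5, r=7.5) → bbox [-7.5,-7.5,0] .. [7.5,7.5,2.5]
lo = A.lo+B.lo = [-4.4-7.5, 8-7.5, 4.7+0] = [-11.900,0.500,4.700]
hi = A.hi+B.hi = [15.4+7.5, 20.8+7.5, 16.6+2.5] = [22.900,28.300,19.100]
diag = √(34.8²+27.8²+14.4²) = √2191.24 = 46.811


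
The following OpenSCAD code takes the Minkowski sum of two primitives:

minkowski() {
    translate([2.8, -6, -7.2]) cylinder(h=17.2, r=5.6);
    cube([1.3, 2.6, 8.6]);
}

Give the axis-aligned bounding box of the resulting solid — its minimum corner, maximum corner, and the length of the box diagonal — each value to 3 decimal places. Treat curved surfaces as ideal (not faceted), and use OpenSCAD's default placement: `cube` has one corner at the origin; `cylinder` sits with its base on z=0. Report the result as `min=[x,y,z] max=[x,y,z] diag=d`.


A = translate([2.8, -6, -7.2]) cylinder(h=17.2, r=5.6) → bbox [-2.8,-11.6,-7.2] .. [8.4,-0.4,10]
B = cube([1.3, 2.6, 8.6]) → bbox [0,0,0] .. [1.3,2.6,8.6]
lo = A.lo+B.lo = [-2.8+0, -11.6+0, -7.2+0] = [-2.800,-11.600,-7.200]
hi = A.hi+B.hi = [8.4+1.3, -0.4+2.6, 10+8.6] = [9.700,2.200,18.600]
diag = √(12.5²+13.8²+25.8²) = √1012.33 = 31.817

min=[-2.800,-11.600,-7.200] max=[9.700,2.200,18.600] diag=31.817


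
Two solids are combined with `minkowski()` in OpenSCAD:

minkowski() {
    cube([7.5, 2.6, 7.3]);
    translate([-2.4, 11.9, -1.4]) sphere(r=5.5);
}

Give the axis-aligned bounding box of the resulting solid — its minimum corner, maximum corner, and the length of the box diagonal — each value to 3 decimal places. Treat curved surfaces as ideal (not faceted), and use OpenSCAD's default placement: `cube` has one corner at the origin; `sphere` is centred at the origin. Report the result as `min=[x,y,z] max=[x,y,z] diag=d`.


min=[-7.900,6.400,-6.900] max=[10.600,20.000,11.400] diag=29.362

A = translate([-2.4, 11.9, -1.4]) sphere(r=5.5) → bbox [-7.9,6.4,-6.9] .. [3.1,17.4,4.1]
B = cube([7.5, 2.6, 7.3]) → bbox [0,0,0] .. [7.5,2.6,7.3]
lo = A.lo+B.lo = [-7.9+0, 6.4+0, -6.9+0] = [-7.900,6.400,-6.900]
hi = A.hi+B.hi = [3.1+7.5, 17.4+2.6, 4.1+7.3] = [10.600,20.000,11.400]
diag = √(18.5²+13.6²+18.3²) = √862.1 = 29.362


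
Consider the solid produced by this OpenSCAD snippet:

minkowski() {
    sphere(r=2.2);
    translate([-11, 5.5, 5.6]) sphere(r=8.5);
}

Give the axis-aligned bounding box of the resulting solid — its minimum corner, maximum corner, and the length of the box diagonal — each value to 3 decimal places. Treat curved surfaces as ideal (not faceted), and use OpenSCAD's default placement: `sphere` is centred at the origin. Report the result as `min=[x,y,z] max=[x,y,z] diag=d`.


min=[-21.700,-5.200,-5.100] max=[-0.300,16.200,16.300] diag=37.066

A = translate([-11, 5.5, 5.6]) sphere(r=8.5) → bbox [-19.5,-3,-2.9] .. [-2.5,14,14.1]
B = sphere(r=2.2) → bbox [-2.2,-2.2,-2.2] .. [2.2,2.2,2.2]
lo = A.lo+B.lo = [-19.5-2.2, -3-2.2, -2.9-2.2] = [-21.700,-5.200,-5.100]
hi = A.hi+B.hi = [-2.5+2.2, 14+2.2, 14.1+2.2] = [-0.300,16.200,16.300]
diag = √(21.4²+21.4²+21.4²) = √1373.88 = 37.066
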